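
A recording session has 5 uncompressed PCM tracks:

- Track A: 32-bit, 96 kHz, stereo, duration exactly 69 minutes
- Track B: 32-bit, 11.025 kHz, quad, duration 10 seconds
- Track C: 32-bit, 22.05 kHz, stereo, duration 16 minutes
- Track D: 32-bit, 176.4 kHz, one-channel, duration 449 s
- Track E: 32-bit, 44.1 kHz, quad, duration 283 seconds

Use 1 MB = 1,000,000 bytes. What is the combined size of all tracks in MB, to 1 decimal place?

3867.1 MB

Track A: exactly 69 minutes = 4,140 s; 96,000 × 4,140 × 4 × 2 = 3,179,520,000 bytes.
Track B: 11,025 × 10 × 4 × 4 = 1,764,000 bytes.
Track C: 16 minutes = 960 s; 22,050 × 960 × 4 × 2 = 169,344,000 bytes.
Track D: 176,400 × 449 × 4 × 1 = 316,814,400 bytes.
Track E: 44,100 × 283 × 4 × 4 = 199,684,800 bytes.
Total = 3,867,127,200 bytes = 3867.1 MB.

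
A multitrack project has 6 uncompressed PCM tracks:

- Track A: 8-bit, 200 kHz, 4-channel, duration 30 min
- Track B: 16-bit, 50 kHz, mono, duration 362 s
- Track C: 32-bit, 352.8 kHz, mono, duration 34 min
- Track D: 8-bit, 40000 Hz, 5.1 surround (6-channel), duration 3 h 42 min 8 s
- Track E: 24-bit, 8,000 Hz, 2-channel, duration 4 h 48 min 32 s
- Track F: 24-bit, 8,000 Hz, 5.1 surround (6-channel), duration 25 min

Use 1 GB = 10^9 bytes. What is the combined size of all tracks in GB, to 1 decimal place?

Track A: 30 min = 1,800 s; 200,000 × 1,800 × 1 × 4 = 1,440,000,000 bytes.
Track B: 50,000 × 362 × 2 × 1 = 36,200,000 bytes.
Track C: 34 min = 2,040 s; 352,800 × 2,040 × 4 × 1 = 2,878,848,000 bytes.
Track D: 3 h 42 min 8 s = 13,328 s; 40,000 × 13,328 × 1 × 6 = 3,198,720,000 bytes.
Track E: 4 h 48 min 32 s = 17,312 s; 8,000 × 17,312 × 3 × 2 = 830,976,000 bytes.
Track F: 25 min = 1,500 s; 8,000 × 1,500 × 3 × 6 = 216,000,000 bytes.
Total = 8,600,744,000 bytes = 8.6 GB.

8.6 GB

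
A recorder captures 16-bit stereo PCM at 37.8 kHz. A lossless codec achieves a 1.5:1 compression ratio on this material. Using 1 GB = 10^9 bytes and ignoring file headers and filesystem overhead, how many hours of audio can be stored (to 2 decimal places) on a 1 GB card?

2.76 hours

Uncompressed byte rate = 37,800 × 2 × 2 = 151,200 bytes/s.
After 1.5:1 compression, effective rate ≈ 100800 bytes/s.
Capacity = 1 × 1,000,000,000 = 1,000,000,000 bytes.
1,000,000,000 / effective rate ≈ 9920.63 s → 2.76 hours.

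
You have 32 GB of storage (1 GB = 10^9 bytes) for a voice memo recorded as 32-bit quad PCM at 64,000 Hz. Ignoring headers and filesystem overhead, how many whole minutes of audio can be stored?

520 minutes

Uncompressed byte rate = 64,000 × 4 × 4 = 1,024,000 bytes/s.
Capacity = 32 × 1,000,000,000 = 32,000,000,000 bytes.
32,000,000,000 / 1,024,000 ≈ 31250 s → 520 minutes.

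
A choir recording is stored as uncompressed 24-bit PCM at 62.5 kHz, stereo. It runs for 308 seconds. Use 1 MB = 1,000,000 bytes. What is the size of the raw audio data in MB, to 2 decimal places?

Bytes = 62,500 samples/s × 308 s × 3 bytes/sample × 2 ch = 115,500,000 bytes.
115,500,000 / 1,000,000 = 115.50 MB.

115.50 MB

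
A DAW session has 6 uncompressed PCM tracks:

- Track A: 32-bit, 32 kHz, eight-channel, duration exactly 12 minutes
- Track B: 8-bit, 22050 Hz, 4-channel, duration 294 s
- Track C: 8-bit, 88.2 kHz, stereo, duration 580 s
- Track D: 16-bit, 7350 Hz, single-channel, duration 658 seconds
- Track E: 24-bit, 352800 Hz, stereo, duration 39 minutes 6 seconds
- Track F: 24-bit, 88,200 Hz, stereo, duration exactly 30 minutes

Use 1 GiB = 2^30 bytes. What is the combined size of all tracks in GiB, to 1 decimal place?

6.3 GiB

Track A: exactly 12 minutes = 720 s; 32,000 × 720 × 4 × 8 = 737,280,000 bytes.
Track B: 22,050 × 294 × 1 × 4 = 25,930,800 bytes.
Track C: 88,200 × 580 × 1 × 2 = 102,312,000 bytes.
Track D: 7,350 × 658 × 2 × 1 = 9,672,600 bytes.
Track E: 39 minutes 6 seconds = 2,346 s; 352,800 × 2,346 × 3 × 2 = 4,966,012,800 bytes.
Track F: exactly 30 minutes = 1,800 s; 88,200 × 1,800 × 3 × 2 = 952,560,000 bytes.
Total = 6,793,768,200 bytes = 6.3 GiB.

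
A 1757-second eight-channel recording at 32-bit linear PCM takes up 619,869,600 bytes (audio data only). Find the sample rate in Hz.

Bytes = sample_rate × seconds × bytes_per_sample × channels.
sample_rate = 619,869,600 / (1,757 × 4 × 8) = 619,869,600 / 56,224 = 11,025 Hz.

11,025 Hz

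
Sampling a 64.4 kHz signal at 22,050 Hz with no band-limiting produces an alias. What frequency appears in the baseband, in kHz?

1.75 kHz

Nyquist = 22,050/2 = 11,025 Hz; 64,400 Hz exceeds it.
Alias = |64,400 − 3×22,050| = |64,400 − 66,150| = 1,750 Hz = 1.75 kHz.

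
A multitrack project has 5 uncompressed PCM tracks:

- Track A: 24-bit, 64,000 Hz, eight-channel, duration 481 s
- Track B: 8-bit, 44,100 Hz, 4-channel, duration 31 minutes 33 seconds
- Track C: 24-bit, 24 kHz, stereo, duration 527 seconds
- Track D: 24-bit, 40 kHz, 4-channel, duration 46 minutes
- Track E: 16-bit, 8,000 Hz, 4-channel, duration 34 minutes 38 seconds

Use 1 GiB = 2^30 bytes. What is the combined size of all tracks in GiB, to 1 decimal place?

Track A: 64,000 × 481 × 3 × 8 = 738,816,000 bytes.
Track B: 31 minutes 33 seconds = 1,893 s; 44,100 × 1,893 × 1 × 4 = 333,925,200 bytes.
Track C: 24,000 × 527 × 3 × 2 = 75,888,000 bytes.
Track D: 46 minutes = 2,760 s; 40,000 × 2,760 × 3 × 4 = 1,324,800,000 bytes.
Track E: 34 minutes 38 seconds = 2,078 s; 8,000 × 2,078 × 2 × 4 = 132,992,000 bytes.
Total = 2,606,421,200 bytes = 2.4 GiB.

2.4 GiB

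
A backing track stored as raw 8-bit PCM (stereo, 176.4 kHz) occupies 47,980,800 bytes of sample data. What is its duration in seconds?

136 seconds

Byte rate = 176,400 × 1 × 2 = 352,800 bytes/s.
Duration = 47,980,800 / 352,800 = 136 s.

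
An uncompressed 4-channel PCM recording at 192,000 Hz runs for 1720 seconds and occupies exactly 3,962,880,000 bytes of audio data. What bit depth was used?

Bytes per sample = 3,962,880,000 / (192,000 × 1,720 × 4) = 3,962,880,000 / 1,320,960,000 = 3.
Bit depth = 3 × 8 = 24 bits.

24 bits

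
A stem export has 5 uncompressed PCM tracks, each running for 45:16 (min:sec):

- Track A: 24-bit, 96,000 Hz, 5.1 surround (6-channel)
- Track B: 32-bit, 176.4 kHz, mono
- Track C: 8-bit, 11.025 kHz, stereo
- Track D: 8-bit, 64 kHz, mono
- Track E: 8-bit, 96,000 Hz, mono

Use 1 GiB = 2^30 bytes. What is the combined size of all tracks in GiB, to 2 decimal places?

6.62 GiB

45:16 (min:sec) = 2,716 s.
Track A: 96,000 × 2,716 × 3 × 6 = 4,693,248,000 bytes.
Track B: 176,400 × 2,716 × 4 × 1 = 1,916,409,600 bytes.
Track C: 11,025 × 2,716 × 1 × 2 = 59,887,800 bytes.
Track D: 64,000 × 2,716 × 1 × 1 = 173,824,000 bytes.
Track E: 96,000 × 2,716 × 1 × 1 = 260,736,000 bytes.
Total = 7,104,105,400 bytes = 6.62 GiB.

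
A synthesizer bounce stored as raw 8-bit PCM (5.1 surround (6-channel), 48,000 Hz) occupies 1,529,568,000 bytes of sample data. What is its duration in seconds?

Byte rate = 48,000 × 1 × 6 = 288,000 bytes/s.
Duration = 1,529,568,000 / 288,000 = 5,311 s.

5,311 seconds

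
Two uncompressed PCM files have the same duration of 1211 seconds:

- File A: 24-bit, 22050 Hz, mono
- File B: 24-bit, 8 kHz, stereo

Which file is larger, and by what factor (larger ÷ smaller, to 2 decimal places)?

File A, by a factor of 1.38

File A: 22,050 × 3 × 1 = 66,150 bytes/s.
File B: 8,000 × 3 × 2 = 48,000 bytes/s.
File A is larger; ratio = 80,107,650 / 58,128,000 = 1.38.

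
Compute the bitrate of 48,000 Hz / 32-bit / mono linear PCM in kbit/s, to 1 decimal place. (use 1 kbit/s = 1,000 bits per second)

1536.0 kbit/s

Bit rate = 48,000 × 32 × 1 = 1,536,000 bits/s.
= 1536.0 kbit/s.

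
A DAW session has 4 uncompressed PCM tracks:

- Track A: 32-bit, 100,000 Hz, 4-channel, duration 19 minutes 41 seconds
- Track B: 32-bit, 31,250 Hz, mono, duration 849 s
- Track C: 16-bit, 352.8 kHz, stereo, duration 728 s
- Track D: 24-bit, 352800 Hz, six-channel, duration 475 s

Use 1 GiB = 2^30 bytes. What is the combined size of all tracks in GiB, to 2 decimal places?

5.62 GiB

Track A: 19 minutes 41 seconds = 1,181 s; 100,000 × 1,181 × 4 × 4 = 1,889,600,000 bytes.
Track B: 31,250 × 849 × 4 × 1 = 106,125,000 bytes.
Track C: 352,800 × 728 × 2 × 2 = 1,027,353,600 bytes.
Track D: 352,800 × 475 × 3 × 6 = 3,016,440,000 bytes.
Total = 6,039,518,600 bytes = 5.62 GiB.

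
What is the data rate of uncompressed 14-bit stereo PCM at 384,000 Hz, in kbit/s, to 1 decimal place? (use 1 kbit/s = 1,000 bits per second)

10752.0 kbit/s

Bit rate = 384,000 × 14 × 2 = 10,752,000 bits/s.
= 10752.0 kbit/s.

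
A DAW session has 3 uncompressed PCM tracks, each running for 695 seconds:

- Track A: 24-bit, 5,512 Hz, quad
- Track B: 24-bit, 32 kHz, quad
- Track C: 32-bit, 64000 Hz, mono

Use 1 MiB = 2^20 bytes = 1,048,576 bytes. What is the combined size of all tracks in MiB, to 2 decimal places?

Track A: 5,512 × 695 × 3 × 4 = 45,970,080 bytes.
Track B: 32,000 × 695 × 3 × 4 = 266,880,000 bytes.
Track C: 64,000 × 695 × 4 × 1 = 177,920,000 bytes.
Total = 490,770,080 bytes = 468.03 MiB.

468.03 MiB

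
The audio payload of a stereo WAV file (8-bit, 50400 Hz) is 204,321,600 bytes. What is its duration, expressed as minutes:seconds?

Byte rate = 50,400 × 1 × 2 = 100,800 bytes/s.
Duration = 204,321,600 / 100,800 = 2,027 s.
2,027 s = 33:47.

33:47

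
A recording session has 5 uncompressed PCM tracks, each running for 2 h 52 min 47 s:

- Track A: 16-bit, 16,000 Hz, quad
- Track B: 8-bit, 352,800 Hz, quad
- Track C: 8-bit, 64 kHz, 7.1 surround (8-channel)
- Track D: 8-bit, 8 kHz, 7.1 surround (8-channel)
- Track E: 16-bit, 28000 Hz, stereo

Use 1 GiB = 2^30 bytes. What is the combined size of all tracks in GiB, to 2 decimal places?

2 h 52 min 47 s = 10,367 s.
Track A: 16,000 × 10,367 × 2 × 4 = 1,326,976,000 bytes.
Track B: 352,800 × 10,367 × 1 × 4 = 14,629,910,400 bytes.
Track C: 64,000 × 10,367 × 1 × 8 = 5,307,904,000 bytes.
Track D: 8,000 × 10,367 × 1 × 8 = 663,488,000 bytes.
Track E: 28,000 × 10,367 × 2 × 2 = 1,161,104,000 bytes.
Total = 23,089,382,400 bytes = 21.50 GiB.

21.50 GiB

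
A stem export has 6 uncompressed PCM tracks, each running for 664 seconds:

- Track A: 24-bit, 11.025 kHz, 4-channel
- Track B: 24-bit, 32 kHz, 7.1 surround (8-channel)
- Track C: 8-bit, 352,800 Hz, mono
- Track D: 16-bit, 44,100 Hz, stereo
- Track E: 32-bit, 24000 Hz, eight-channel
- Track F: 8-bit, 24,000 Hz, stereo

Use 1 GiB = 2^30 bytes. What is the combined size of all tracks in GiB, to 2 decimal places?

1.39 GiB

Track A: 11,025 × 664 × 3 × 4 = 87,847,200 bytes.
Track B: 32,000 × 664 × 3 × 8 = 509,952,000 bytes.
Track C: 352,800 × 664 × 1 × 1 = 234,259,200 bytes.
Track D: 44,100 × 664 × 2 × 2 = 117,129,600 bytes.
Track E: 24,000 × 664 × 4 × 8 = 509,952,000 bytes.
Track F: 24,000 × 664 × 1 × 2 = 31,872,000 bytes.
Total = 1,491,012,000 bytes = 1.39 GiB.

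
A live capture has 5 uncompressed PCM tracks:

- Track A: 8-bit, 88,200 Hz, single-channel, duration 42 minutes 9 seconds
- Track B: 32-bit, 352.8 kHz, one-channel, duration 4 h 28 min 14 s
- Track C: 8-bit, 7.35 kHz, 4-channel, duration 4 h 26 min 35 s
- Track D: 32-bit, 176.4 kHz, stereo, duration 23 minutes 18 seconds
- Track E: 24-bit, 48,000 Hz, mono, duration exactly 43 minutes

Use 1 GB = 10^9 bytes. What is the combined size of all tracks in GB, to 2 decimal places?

25.75 GB

Track A: 42 minutes 9 seconds = 2,529 s; 88,200 × 2,529 × 1 × 1 = 223,057,800 bytes.
Track B: 4 h 28 min 14 s = 16,094 s; 352,800 × 16,094 × 4 × 1 = 22,711,852,800 bytes.
Track C: 4 h 26 min 35 s = 15,995 s; 7,350 × 15,995 × 1 × 4 = 470,253,000 bytes.
Track D: 23 minutes 18 seconds = 1,398 s; 176,400 × 1,398 × 4 × 2 = 1,972,857,600 bytes.
Track E: exactly 43 minutes = 2,580 s; 48,000 × 2,580 × 3 × 1 = 371,520,000 bytes.
Total = 25,749,541,200 bytes = 25.75 GB.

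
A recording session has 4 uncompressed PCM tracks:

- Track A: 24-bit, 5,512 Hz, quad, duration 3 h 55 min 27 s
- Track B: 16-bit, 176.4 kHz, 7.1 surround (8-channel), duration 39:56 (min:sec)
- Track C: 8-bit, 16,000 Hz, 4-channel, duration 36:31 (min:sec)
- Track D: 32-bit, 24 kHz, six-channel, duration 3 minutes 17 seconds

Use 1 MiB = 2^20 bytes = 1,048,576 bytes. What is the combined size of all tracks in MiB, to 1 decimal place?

Track A: 3 h 55 min 27 s = 14,127 s; 5,512 × 14,127 × 3 × 4 = 934,416,288 bytes.
Track B: 39:56 (min:sec) = 2,396 s; 176,400 × 2,396 × 2 × 8 = 6,762,470,400 bytes.
Track C: 36:31 (min:sec) = 2,191 s; 16,000 × 2,191 × 1 × 4 = 140,224,000 bytes.
Track D: 3 minutes 17 seconds = 197 s; 24,000 × 197 × 4 × 6 = 113,472,000 bytes.
Total = 7,950,582,688 bytes = 7582.3 MiB.

7582.3 MiB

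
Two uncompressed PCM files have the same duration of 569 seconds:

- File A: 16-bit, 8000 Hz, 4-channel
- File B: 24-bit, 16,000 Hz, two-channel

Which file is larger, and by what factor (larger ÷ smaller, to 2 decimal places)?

File B, by a factor of 1.50

File A: 8,000 × 2 × 4 = 64,000 bytes/s.
File B: 16,000 × 3 × 2 = 96,000 bytes/s.
File B is larger; ratio = 54,624,000 / 36,416,000 = 1.50.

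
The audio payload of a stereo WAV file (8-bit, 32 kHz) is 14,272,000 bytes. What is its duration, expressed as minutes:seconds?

3:43

Byte rate = 32,000 × 1 × 2 = 64,000 bytes/s.
Duration = 14,272,000 / 64,000 = 223 s.
223 s = 3:43.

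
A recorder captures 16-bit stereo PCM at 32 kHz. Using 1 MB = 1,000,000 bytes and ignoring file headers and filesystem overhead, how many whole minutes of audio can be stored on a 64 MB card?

Uncompressed byte rate = 32,000 × 2 × 2 = 128,000 bytes/s.
Capacity = 64 × 1,000,000 = 64,000,000 bytes.
64,000,000 / 128,000 ≈ 500 s → 8 minutes.

8 minutes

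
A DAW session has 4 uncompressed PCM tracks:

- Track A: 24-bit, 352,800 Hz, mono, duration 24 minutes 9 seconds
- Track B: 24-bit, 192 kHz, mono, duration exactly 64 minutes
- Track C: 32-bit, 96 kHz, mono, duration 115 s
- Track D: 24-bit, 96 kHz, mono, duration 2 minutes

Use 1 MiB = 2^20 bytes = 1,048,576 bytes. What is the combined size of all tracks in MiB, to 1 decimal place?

Track A: 24 minutes 9 seconds = 1,449 s; 352,800 × 1,449 × 3 × 1 = 1,533,621,600 bytes.
Track B: exactly 64 minutes = 3,840 s; 192,000 × 3,840 × 3 × 1 = 2,211,840,000 bytes.
Track C: 96,000 × 115 × 4 × 1 = 44,160,000 bytes.
Track D: 2 minutes = 120 s; 96,000 × 120 × 3 × 1 = 34,560,000 bytes.
Total = 3,824,181,600 bytes = 3647.0 MiB.

3647.0 MiB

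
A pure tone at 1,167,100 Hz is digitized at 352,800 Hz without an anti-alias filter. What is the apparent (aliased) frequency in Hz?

Nyquist = 352,800/2 = 176,400 Hz; 1,167,100 Hz exceeds it.
Alias = |1,167,100 − 3×352,800| = |1,167,100 − 1,058,400| = 108,700 Hz.

108,700 Hz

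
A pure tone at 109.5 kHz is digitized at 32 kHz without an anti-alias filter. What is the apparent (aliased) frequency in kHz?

Nyquist = 32,000/2 = 16,000 Hz; 109,500 Hz exceeds it.
Alias = |109,500 − 3×32,000| = |109,500 − 96,000| = 13,500 Hz = 13.5 kHz.

13.5 kHz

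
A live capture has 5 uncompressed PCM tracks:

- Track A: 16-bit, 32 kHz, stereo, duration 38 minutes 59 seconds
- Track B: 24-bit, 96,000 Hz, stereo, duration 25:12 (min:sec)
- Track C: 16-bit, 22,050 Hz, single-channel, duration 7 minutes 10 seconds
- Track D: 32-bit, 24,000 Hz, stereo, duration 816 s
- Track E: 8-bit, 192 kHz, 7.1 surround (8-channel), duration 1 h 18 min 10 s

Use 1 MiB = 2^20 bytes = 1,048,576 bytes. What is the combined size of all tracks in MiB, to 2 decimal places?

8153.70 MiB

Track A: 38 minutes 59 seconds = 2,339 s; 32,000 × 2,339 × 2 × 2 = 299,392,000 bytes.
Track B: 25:12 (min:sec) = 1,512 s; 96,000 × 1,512 × 3 × 2 = 870,912,000 bytes.
Track C: 7 minutes 10 seconds = 430 s; 22,050 × 430 × 2 × 1 = 18,963,000 bytes.
Track D: 24,000 × 816 × 4 × 2 = 156,672,000 bytes.
Track E: 1 h 18 min 10 s = 4,690 s; 192,000 × 4,690 × 1 × 8 = 7,203,840,000 bytes.
Total = 8,549,779,000 bytes = 8153.70 MiB.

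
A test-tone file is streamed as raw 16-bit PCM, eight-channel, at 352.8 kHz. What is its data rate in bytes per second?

5,644,800 bytes/s

Bit rate = 352,800 × 16 × 8 = 45,158,400 bits/s.
45,158,400 / 8 = 5,644,800 bytes/s.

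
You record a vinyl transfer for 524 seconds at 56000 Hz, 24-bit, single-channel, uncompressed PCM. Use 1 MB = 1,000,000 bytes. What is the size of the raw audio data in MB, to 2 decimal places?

88.03 MB

Bytes = 56,000 samples/s × 524 s × 3 bytes/sample × 1 ch = 88,032,000 bytes.
88,032,000 / 1,000,000 = 88.03 MB.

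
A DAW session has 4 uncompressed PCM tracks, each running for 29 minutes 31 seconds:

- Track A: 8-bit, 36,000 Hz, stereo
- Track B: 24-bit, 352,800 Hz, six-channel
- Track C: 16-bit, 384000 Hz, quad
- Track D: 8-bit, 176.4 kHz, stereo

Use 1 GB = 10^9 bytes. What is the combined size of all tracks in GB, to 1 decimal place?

29 minutes 31 seconds = 1,771 s.
Track A: 36,000 × 1,771 × 1 × 2 = 127,512,000 bytes.
Track B: 352,800 × 1,771 × 3 × 6 = 11,246,558,400 bytes.
Track C: 384,000 × 1,771 × 2 × 4 = 5,440,512,000 bytes.
Track D: 176,400 × 1,771 × 1 × 2 = 624,808,800 bytes.
Total = 17,439,391,200 bytes = 17.4 GB.

17.4 GB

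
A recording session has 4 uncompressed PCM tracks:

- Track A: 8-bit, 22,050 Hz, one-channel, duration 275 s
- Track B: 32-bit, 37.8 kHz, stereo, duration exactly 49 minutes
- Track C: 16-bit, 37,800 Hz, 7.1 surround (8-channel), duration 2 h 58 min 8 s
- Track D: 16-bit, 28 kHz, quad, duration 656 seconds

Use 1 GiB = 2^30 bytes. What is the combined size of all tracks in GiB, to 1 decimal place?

7.0 GiB

Track A: 22,050 × 275 × 1 × 1 = 6,063,750 bytes.
Track B: exactly 49 minutes = 2,940 s; 37,800 × 2,940 × 4 × 2 = 889,056,000 bytes.
Track C: 2 h 58 min 8 s = 10,688 s; 37,800 × 10,688 × 2 × 8 = 6,464,102,400 bytes.
Track D: 28,000 × 656 × 2 × 4 = 146,944,000 bytes.
Total = 7,506,166,150 bytes = 7.0 GiB.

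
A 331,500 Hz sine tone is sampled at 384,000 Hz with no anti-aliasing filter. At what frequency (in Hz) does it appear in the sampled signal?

Nyquist = 384,000/2 = 192,000 Hz; 331,500 Hz exceeds it.
Alias = |331,500 − 1×384,000| = |331,500 − 384,000| = 52,500 Hz.

52,500 Hz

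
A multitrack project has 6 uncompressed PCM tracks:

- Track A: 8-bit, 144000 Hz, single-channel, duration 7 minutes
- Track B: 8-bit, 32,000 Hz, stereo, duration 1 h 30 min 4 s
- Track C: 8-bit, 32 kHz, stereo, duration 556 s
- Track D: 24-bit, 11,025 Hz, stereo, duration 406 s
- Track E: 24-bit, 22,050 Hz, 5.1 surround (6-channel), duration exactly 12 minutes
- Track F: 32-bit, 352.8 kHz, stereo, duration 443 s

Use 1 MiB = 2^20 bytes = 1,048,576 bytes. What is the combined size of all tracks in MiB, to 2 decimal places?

Track A: 7 minutes = 420 s; 144,000 × 420 × 1 × 1 = 60,480,000 bytes.
Track B: 1 h 30 min 4 s = 5,404 s; 32,000 × 5,404 × 1 × 2 = 345,856,000 bytes.
Track C: 32,000 × 556 × 1 × 2 = 35,584,000 bytes.
Track D: 11,025 × 406 × 3 × 2 = 26,856,900 bytes.
Track E: exactly 12 minutes = 720 s; 22,050 × 720 × 3 × 6 = 285,768,000 bytes.
Track F: 352,800 × 443 × 4 × 2 = 1,250,323,200 bytes.
Total = 2,004,868,100 bytes = 1911.99 MiB.

1911.99 MiB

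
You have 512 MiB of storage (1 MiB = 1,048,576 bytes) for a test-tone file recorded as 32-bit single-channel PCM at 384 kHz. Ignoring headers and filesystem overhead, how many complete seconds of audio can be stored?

349 seconds

Uncompressed byte rate = 384,000 × 4 × 1 = 1,536,000 bytes/s.
Capacity = 512 × 1,048,576 = 536,870,912 bytes.
536,870,912 / 1,536,000 ≈ 349.53 s → 349 seconds.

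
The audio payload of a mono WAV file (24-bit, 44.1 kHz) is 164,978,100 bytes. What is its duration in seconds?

1,247 seconds

Byte rate = 44,100 × 3 × 1 = 132,300 bytes/s.
Duration = 164,978,100 / 132,300 = 1,247 s.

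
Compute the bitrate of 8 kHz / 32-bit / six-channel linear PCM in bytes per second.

Bit rate = 8,000 × 32 × 6 = 1,536,000 bits/s.
1,536,000 / 8 = 192,000 bytes/s.

192,000 bytes/s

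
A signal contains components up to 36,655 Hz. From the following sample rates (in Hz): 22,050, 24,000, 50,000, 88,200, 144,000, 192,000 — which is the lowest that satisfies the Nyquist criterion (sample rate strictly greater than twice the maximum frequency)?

88,200 Hz

Need sample rate > 2 × 36,655 = 73,310 Hz.
Lowest listed rate above 73,310 Hz is 88,200 Hz.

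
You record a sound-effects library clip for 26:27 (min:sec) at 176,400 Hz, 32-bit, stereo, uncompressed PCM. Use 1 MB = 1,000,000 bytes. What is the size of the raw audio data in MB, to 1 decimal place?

2239.6 MB

Duration = 26:27 (min:sec) = 1,587 s.
Bytes = 176,400 samples/s × 1,587 s × 4 bytes/sample × 2 ch = 2,239,574,400 bytes.
2,239,574,400 / 1,000,000 = 2239.6 MB.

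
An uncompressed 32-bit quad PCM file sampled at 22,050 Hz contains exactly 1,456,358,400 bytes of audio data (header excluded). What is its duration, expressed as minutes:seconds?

Byte rate = 22,050 × 4 × 4 = 352,800 bytes/s.
Duration = 1,456,358,400 / 352,800 = 4,128 s.
4,128 s = 68:48.

68:48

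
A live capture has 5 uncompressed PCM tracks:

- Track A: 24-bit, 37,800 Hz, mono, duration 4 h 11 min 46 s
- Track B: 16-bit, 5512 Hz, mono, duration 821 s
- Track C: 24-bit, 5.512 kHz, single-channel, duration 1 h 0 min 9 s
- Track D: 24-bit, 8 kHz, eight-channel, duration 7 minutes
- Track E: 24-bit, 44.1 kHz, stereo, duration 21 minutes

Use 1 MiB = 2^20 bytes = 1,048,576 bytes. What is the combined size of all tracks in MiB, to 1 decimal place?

Track A: 4 h 11 min 46 s = 15,106 s; 37,800 × 15,106 × 3 × 1 = 1,713,020,400 bytes.
Track B: 5,512 × 821 × 2 × 1 = 9,050,704 bytes.
Track C: 1 h 0 min 9 s = 3,609 s; 5,512 × 3,609 × 3 × 1 = 59,678,424 bytes.
Track D: 7 minutes = 420 s; 8,000 × 420 × 3 × 8 = 80,640,000 bytes.
Track E: 21 minutes = 1,260 s; 44,100 × 1,260 × 3 × 2 = 333,396,000 bytes.
Total = 2,195,785,528 bytes = 2094.1 MiB.

2094.1 MiB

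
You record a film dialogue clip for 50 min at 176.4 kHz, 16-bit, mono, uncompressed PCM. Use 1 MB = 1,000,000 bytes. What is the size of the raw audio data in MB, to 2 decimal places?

1058.40 MB

Duration = 50 min = 3,000 s.
Bytes = 176,400 samples/s × 3,000 s × 2 bytes/sample × 1 ch = 1,058,400,000 bytes.
1,058,400,000 / 1,000,000 = 1058.40 MB.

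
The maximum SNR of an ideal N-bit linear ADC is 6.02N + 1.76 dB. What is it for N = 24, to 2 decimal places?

6.02 × 24 + 1.76 = 146.24 dB.

146.24 dB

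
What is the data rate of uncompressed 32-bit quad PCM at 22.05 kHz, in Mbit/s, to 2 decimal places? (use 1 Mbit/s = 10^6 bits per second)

Bit rate = 22,050 × 32 × 4 = 2,822,400 bits/s.
= 2.82 Mbit/s.

2.82 Mbit/s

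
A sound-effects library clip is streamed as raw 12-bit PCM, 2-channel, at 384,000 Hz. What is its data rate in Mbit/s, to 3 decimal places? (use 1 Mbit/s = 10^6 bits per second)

Bit rate = 384,000 × 12 × 2 = 9,216,000 bits/s.
= 9.216 Mbit/s.

9.216 Mbit/s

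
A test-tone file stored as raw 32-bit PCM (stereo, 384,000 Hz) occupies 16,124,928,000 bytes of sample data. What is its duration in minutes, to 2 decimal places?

Byte rate = 384,000 × 4 × 2 = 3,072,000 bytes/s.
Duration = 16,124,928,000 / 3,072,000 = 5,249 s.
5,249 s / 60 = 87.48 minutes.

87.48 minutes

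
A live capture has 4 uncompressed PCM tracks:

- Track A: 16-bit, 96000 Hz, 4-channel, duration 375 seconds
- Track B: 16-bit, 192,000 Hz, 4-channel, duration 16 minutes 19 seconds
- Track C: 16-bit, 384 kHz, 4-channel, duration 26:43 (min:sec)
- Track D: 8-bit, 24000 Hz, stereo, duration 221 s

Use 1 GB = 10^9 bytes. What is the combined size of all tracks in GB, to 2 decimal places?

Track A: 96,000 × 375 × 2 × 4 = 288,000,000 bytes.
Track B: 16 minutes 19 seconds = 979 s; 192,000 × 979 × 2 × 4 = 1,503,744,000 bytes.
Track C: 26:43 (min:sec) = 1,603 s; 384,000 × 1,603 × 2 × 4 = 4,924,416,000 bytes.
Track D: 24,000 × 221 × 1 × 2 = 10,608,000 bytes.
Total = 6,726,768,000 bytes = 6.73 GB.

6.73 GB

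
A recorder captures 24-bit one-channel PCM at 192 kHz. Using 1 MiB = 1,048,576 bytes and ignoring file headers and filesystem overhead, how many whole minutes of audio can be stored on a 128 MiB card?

3 minutes

Uncompressed byte rate = 192,000 × 3 × 1 = 576,000 bytes/s.
Capacity = 128 × 1,048,576 = 134,217,728 bytes.
134,217,728 / 576,000 ≈ 233.02 s → 3 minutes.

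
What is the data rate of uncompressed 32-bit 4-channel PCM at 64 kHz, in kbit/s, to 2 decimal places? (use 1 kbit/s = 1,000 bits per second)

Bit rate = 64,000 × 32 × 4 = 8,192,000 bits/s.
= 8192.00 kbit/s.

8192.00 kbit/s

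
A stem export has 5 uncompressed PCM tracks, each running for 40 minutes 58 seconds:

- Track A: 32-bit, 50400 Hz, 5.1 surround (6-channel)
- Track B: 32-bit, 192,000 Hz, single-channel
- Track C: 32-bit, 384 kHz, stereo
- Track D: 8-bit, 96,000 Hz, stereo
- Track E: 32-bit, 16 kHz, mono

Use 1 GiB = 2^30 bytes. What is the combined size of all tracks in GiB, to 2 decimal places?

40 minutes 58 seconds = 2,458 s.
Track A: 50,400 × 2,458 × 4 × 6 = 2,973,196,800 bytes.
Track B: 192,000 × 2,458 × 4 × 1 = 1,887,744,000 bytes.
Track C: 384,000 × 2,458 × 4 × 2 = 7,550,976,000 bytes.
Track D: 96,000 × 2,458 × 1 × 2 = 471,936,000 bytes.
Track E: 16,000 × 2,458 × 4 × 1 = 157,312,000 bytes.
Total = 13,041,164,800 bytes = 12.15 GiB.

12.15 GiB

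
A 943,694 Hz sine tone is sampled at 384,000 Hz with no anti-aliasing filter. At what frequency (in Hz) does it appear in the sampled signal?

175,694 Hz

Nyquist = 384,000/2 = 192,000 Hz; 943,694 Hz exceeds it.
Alias = |943,694 − 2×384,000| = |943,694 − 768,000| = 175,694 Hz.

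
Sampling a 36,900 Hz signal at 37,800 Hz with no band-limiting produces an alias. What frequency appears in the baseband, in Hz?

Nyquist = 37,800/2 = 18,900 Hz; 36,900 Hz exceeds it.
Alias = |36,900 − 1×37,800| = |36,900 − 37,800| = 900 Hz.

900 Hz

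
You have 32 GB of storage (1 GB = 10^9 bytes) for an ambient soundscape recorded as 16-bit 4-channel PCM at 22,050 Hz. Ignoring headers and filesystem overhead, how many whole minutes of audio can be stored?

3,023 minutes

Uncompressed byte rate = 22,050 × 2 × 4 = 176,400 bytes/s.
Capacity = 32 × 1,000,000,000 = 32,000,000,000 bytes.
32,000,000,000 / 176,400 ≈ 181405.9 s → 3,023 minutes.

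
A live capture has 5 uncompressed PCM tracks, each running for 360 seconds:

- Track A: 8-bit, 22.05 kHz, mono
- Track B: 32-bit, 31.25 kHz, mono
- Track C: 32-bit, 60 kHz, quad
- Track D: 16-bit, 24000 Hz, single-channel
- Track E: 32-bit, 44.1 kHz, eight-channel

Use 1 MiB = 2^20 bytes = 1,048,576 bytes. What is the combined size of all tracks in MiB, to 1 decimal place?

881.1 MiB

Track A: 22,050 × 360 × 1 × 1 = 7,938,000 bytes.
Track B: 31,250 × 360 × 4 × 1 = 45,000,000 bytes.
Track C: 60,000 × 360 × 4 × 4 = 345,600,000 bytes.
Track D: 24,000 × 360 × 2 × 1 = 17,280,000 bytes.
Track E: 44,100 × 360 × 4 × 8 = 508,032,000 bytes.
Total = 923,850,000 bytes = 881.1 MiB.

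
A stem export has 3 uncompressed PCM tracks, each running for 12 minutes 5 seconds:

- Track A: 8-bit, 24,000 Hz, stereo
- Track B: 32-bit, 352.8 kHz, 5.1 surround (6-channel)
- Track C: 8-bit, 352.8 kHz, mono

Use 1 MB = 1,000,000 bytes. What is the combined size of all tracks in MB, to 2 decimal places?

6429.30 MB

12 minutes 5 seconds = 725 s.
Track A: 24,000 × 725 × 1 × 2 = 34,800,000 bytes.
Track B: 352,800 × 725 × 4 × 6 = 6,138,720,000 bytes.
Track C: 352,800 × 725 × 1 × 1 = 255,780,000 bytes.
Total = 6,429,300,000 bytes = 6429.30 MB.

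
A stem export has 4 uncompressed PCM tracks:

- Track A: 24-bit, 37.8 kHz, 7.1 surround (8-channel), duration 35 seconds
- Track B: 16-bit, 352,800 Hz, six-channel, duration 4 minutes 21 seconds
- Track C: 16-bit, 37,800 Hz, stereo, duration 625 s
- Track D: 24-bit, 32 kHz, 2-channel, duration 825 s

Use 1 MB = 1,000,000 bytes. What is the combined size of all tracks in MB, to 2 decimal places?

1389.62 MB

Track A: 37,800 × 35 × 3 × 8 = 31,752,000 bytes.
Track B: 4 minutes 21 seconds = 261 s; 352,800 × 261 × 2 × 6 = 1,104,969,600 bytes.
Track C: 37,800 × 625 × 2 × 2 = 94,500,000 bytes.
Track D: 32,000 × 825 × 3 × 2 = 158,400,000 bytes.
Total = 1,389,621,600 bytes = 1389.62 MB.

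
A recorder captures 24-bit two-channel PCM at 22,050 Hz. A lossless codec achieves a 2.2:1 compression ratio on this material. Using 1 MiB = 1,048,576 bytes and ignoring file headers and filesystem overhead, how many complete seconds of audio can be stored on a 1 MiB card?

17 seconds

Uncompressed byte rate = 22,050 × 3 × 2 = 132,300 bytes/s.
After 2.2:1 compression, effective rate ≈ 60136.36 bytes/s.
Capacity = 1 × 1,048,576 = 1,048,576 bytes.
1,048,576 / effective rate ≈ 17.44 s → 17 seconds.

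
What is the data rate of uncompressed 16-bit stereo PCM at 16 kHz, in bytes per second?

Bit rate = 16,000 × 16 × 2 = 512,000 bits/s.
512,000 / 8 = 64,000 bytes/s.

64,000 bytes/s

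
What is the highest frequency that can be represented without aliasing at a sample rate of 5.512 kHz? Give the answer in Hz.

Nyquist frequency = sample rate / 2 = 5,512 / 2 = 2,756 Hz.

2,756 Hz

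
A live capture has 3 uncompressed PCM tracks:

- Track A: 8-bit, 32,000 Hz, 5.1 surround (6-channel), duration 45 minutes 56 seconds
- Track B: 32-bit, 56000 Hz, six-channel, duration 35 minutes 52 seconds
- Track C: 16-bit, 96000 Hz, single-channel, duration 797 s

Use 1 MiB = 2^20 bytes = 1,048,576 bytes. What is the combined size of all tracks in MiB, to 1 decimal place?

3408.9 MiB

Track A: 45 minutes 56 seconds = 2,756 s; 32,000 × 2,756 × 1 × 6 = 529,152,000 bytes.
Track B: 35 minutes 52 seconds = 2,152 s; 56,000 × 2,152 × 4 × 6 = 2,892,288,000 bytes.
Track C: 96,000 × 797 × 2 × 1 = 153,024,000 bytes.
Total = 3,574,464,000 bytes = 3408.9 MiB.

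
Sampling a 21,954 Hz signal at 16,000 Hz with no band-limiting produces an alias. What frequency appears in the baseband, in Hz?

Nyquist = 16,000/2 = 8,000 Hz; 21,954 Hz exceeds it.
Alias = |21,954 − 1×16,000| = |21,954 − 16,000| = 5,954 Hz.

5,954 Hz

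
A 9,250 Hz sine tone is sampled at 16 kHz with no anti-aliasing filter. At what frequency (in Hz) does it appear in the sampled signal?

6,750 Hz

Nyquist = 16,000/2 = 8,000 Hz; 9,250 Hz exceeds it.
Alias = |9,250 − 1×16,000| = |9,250 − 16,000| = 6,750 Hz.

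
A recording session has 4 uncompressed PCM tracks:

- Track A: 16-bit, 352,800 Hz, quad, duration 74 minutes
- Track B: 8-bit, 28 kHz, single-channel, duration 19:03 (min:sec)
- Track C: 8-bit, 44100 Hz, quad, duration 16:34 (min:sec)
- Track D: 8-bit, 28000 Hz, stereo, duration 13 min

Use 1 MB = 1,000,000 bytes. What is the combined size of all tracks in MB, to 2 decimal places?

12782.48 MB

Track A: 74 minutes = 4,440 s; 352,800 × 4,440 × 2 × 4 = 12,531,456,000 bytes.
Track B: 19:03 (min:sec) = 1,143 s; 28,000 × 1,143 × 1 × 1 = 32,004,000 bytes.
Track C: 16:34 (min:sec) = 994 s; 44,100 × 994 × 1 × 4 = 175,341,600 bytes.
Track D: 13 min = 780 s; 28,000 × 780 × 1 × 2 = 43,680,000 bytes.
Total = 12,782,481,600 bytes = 12782.48 MB.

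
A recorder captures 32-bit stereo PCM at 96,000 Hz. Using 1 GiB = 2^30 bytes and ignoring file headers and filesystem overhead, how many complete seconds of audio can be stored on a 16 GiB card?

22,369 seconds

Uncompressed byte rate = 96,000 × 4 × 2 = 768,000 bytes/s.
Capacity = 16 × 1,073,741,824 = 17,179,869,184 bytes.
17,179,869,184 / 768,000 ≈ 22369.62 s → 22,369 seconds.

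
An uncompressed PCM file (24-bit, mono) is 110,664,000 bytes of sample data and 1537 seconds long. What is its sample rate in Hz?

24,000 Hz

Bytes = sample_rate × seconds × bytes_per_sample × channels.
sample_rate = 110,664,000 / (1,537 × 3 × 1) = 110,664,000 / 4,611 = 24,000 Hz.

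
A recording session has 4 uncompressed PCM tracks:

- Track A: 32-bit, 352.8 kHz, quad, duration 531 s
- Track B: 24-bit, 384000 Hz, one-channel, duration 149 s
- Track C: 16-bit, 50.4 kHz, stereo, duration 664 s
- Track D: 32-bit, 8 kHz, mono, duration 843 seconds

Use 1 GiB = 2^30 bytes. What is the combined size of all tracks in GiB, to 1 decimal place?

Track A: 352,800 × 531 × 4 × 4 = 2,997,388,800 bytes.
Track B: 384,000 × 149 × 3 × 1 = 171,648,000 bytes.
Track C: 50,400 × 664 × 2 × 2 = 133,862,400 bytes.
Track D: 8,000 × 843 × 4 × 1 = 26,976,000 bytes.
Total = 3,329,875,200 bytes = 3.1 GiB.

3.1 GiB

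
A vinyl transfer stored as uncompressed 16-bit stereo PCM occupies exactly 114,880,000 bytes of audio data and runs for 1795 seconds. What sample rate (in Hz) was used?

16,000 Hz

Bytes = sample_rate × seconds × bytes_per_sample × channels.
sample_rate = 114,880,000 / (1,795 × 2 × 2) = 114,880,000 / 7,180 = 16,000 Hz.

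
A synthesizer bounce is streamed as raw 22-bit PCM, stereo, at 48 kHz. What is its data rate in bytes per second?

Bit rate = 48,000 × 22 × 2 = 2,112,000 bits/s.
2,112,000 / 8 = 264,000 bytes/s.

264,000 bytes/s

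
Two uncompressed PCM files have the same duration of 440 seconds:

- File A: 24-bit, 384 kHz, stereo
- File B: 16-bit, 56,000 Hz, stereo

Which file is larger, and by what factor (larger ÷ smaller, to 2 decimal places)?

File A: 384,000 × 3 × 2 = 2,304,000 bytes/s.
File B: 56,000 × 2 × 2 = 224,000 bytes/s.
File A is larger; ratio = 1,013,760,000 / 98,560,000 = 10.29.

File A, by a factor of 10.29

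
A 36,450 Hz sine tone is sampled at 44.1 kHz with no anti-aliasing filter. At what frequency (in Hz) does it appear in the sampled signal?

7,650 Hz

Nyquist = 44,100/2 = 22,050 Hz; 36,450 Hz exceeds it.
Alias = |36,450 − 1×44,100| = |36,450 − 44,100| = 7,650 Hz.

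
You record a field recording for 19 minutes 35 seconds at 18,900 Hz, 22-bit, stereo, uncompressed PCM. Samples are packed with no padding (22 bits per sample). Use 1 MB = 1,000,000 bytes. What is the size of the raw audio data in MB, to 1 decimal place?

Duration = 19 minutes 35 seconds = 1,175 s.
Bits = 18,900 × 1,175 × 22 × 2 = 977,130,000 bits = 122,141,250 bytes.
122,141,250 / 1,000,000 = 122.1 MB.

122.1 MB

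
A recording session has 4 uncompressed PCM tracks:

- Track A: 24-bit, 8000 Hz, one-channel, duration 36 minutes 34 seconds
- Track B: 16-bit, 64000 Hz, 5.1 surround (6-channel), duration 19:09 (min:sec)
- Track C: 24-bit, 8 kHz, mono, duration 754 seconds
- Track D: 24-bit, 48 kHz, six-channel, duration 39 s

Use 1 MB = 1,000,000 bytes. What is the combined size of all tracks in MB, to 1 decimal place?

Track A: 36 minutes 34 seconds = 2,194 s; 8,000 × 2,194 × 3 × 1 = 52,656,000 bytes.
Track B: 19:09 (min:sec) = 1,149 s; 64,000 × 1,149 × 2 × 6 = 882,432,000 bytes.
Track C: 8,000 × 754 × 3 × 1 = 18,096,000 bytes.
Track D: 48,000 × 39 × 3 × 6 = 33,696,000 bytes.
Total = 986,880,000 bytes = 986.9 MB.

986.9 MB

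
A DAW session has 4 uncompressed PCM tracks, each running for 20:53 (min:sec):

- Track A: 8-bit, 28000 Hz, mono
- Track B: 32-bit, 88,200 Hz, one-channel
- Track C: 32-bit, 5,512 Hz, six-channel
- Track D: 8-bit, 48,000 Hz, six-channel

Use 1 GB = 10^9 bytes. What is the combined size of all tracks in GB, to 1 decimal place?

1.0 GB

20:53 (min:sec) = 1,253 s.
Track A: 28,000 × 1,253 × 1 × 1 = 35,084,000 bytes.
Track B: 88,200 × 1,253 × 4 × 1 = 442,058,400 bytes.
Track C: 5,512 × 1,253 × 4 × 6 = 165,756,864 bytes.
Track D: 48,000 × 1,253 × 1 × 6 = 360,864,000 bytes.
Total = 1,003,763,264 bytes = 1.0 GB.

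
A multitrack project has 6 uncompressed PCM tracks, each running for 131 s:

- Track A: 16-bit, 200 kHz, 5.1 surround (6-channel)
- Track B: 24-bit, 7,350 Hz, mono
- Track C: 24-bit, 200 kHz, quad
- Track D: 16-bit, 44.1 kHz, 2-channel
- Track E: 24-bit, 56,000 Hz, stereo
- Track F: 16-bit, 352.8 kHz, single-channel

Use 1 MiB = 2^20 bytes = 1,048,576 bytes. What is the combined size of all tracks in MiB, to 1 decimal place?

754.6 MiB

Track A: 200,000 × 131 × 2 × 6 = 314,400,000 bytes.
Track B: 7,350 × 131 × 3 × 1 = 2,888,550 bytes.
Track C: 200,000 × 131 × 3 × 4 = 314,400,000 bytes.
Track D: 44,100 × 131 × 2 × 2 = 23,108,400 bytes.
Track E: 56,000 × 131 × 3 × 2 = 44,016,000 bytes.
Track F: 352,800 × 131 × 2 × 1 = 92,433,600 bytes.
Total = 791,246,550 bytes = 754.6 MiB.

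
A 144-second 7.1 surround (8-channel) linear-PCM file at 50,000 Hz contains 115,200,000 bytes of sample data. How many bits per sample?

16 bits

Bytes per sample = 115,200,000 / (50,000 × 144 × 8) = 115,200,000 / 57,600,000 = 2.
Bit depth = 2 × 8 = 16 bits.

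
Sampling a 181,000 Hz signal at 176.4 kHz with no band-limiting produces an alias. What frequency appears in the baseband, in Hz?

4,600 Hz

Nyquist = 176,400/2 = 88,200 Hz; 181,000 Hz exceeds it.
Alias = |181,000 − 1×176,400| = |181,000 − 176,400| = 4,600 Hz.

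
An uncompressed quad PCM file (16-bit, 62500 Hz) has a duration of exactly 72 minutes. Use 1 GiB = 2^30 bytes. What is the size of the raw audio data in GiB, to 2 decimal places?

Duration = exactly 72 minutes = 4,320 s.
Bytes = 62,500 samples/s × 4,320 s × 2 bytes/sample × 4 ch = 2,160,000,000 bytes.
2,160,000,000 / 1,073,741,824 = 2.01 GiB.

2.01 GiB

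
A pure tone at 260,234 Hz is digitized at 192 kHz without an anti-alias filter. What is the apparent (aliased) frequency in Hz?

68,234 Hz

Nyquist = 192,000/2 = 96,000 Hz; 260,234 Hz exceeds it.
Alias = |260,234 − 1×192,000| = |260,234 − 192,000| = 68,234 Hz.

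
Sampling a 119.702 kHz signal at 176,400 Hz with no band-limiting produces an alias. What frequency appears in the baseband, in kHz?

Nyquist = 176,400/2 = 88,200 Hz; 119,702 Hz exceeds it.
Alias = |119,702 − 1×176,400| = |119,702 − 176,400| = 56,698 Hz = 56.698 kHz.

56.698 kHz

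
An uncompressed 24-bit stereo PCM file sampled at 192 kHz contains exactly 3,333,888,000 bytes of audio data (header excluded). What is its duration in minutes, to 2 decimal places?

48.23 minutes

Byte rate = 192,000 × 3 × 2 = 1,152,000 bytes/s.
Duration = 3,333,888,000 / 1,152,000 = 2,894 s.
2,894 s / 60 = 48.23 minutes.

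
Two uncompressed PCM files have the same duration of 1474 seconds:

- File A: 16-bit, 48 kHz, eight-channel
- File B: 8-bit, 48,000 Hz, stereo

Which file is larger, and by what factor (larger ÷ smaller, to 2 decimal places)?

File A, by a factor of 8.00

File A: 48,000 × 2 × 8 = 768,000 bytes/s.
File B: 48,000 × 1 × 2 = 96,000 bytes/s.
File A is larger; ratio = 1,132,032,000 / 141,504,000 = 8.00.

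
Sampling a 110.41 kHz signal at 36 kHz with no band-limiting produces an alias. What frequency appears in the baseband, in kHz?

2.41 kHz

Nyquist = 36,000/2 = 18,000 Hz; 110,410 Hz exceeds it.
Alias = |110,410 − 3×36,000| = |110,410 − 108,000| = 2,410 Hz = 2.41 kHz.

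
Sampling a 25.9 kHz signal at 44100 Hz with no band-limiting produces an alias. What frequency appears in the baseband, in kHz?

Nyquist = 44,100/2 = 22,050 Hz; 25,900 Hz exceeds it.
Alias = |25,900 − 1×44,100| = |25,900 − 44,100| = 18,200 Hz = 18.2 kHz.

18.2 kHz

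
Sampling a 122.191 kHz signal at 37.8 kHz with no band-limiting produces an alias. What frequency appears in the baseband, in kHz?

Nyquist = 37,800/2 = 18,900 Hz; 122,191 Hz exceeds it.
Alias = |122,191 − 3×37,800| = |122,191 − 113,400| = 8,791 Hz = 8.791 kHz.

8.791 kHz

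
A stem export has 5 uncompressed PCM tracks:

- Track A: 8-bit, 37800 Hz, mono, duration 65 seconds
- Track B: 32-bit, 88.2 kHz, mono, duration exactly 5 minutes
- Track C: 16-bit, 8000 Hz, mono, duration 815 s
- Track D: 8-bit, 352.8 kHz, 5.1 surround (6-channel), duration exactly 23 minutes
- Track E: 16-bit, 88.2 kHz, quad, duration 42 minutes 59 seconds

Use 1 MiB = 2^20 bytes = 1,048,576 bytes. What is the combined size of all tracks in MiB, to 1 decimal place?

Track A: 37,800 × 65 × 1 × 1 = 2,457,000 bytes.
Track B: exactly 5 minutes = 300 s; 88,200 × 300 × 4 × 1 = 105,840,000 bytes.
Track C: 8,000 × 815 × 2 × 1 = 13,040,000 bytes.
Track D: exactly 23 minutes = 1,380 s; 352,800 × 1,380 × 1 × 6 = 2,921,184,000 bytes.
Track E: 42 minutes 59 seconds = 2,579 s; 88,200 × 2,579 × 2 × 4 = 1,819,742,400 bytes.
Total = 4,862,263,400 bytes = 4637.0 MiB.

4637.0 MiB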